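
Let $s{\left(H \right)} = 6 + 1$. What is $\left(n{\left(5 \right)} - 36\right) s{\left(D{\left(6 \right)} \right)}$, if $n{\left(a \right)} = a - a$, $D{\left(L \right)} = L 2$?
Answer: $-252$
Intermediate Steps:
$D{\left(L \right)} = 2 L$
$n{\left(a \right)} = 0$
$s{\left(H \right)} = 7$
$\left(n{\left(5 \right)} - 36\right) s{\left(D{\left(6 \right)} \right)} = \left(0 - 36\right) 7 = \left(-36\right) 7 = -252$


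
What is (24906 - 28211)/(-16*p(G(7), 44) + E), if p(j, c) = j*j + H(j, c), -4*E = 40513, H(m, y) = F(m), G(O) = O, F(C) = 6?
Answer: 13220/44033 ≈ 0.30023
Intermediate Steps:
H(m, y) = 6
E = -40513/4 (E = -¼*40513 = -40513/4 ≈ -10128.)
p(j, c) = 6 + j² (p(j, c) = j*j + 6 = j² + 6 = 6 + j²)
(24906 - 28211)/(-16*p(G(7), 44) + E) = (24906 - 28211)/(-16*(6 + 7²) - 40513/4) = -3305/(-16*(6 + 49) - 40513/4) = -3305/(-16*55 - 40513/4) = -3305/(-880 - 40513/4) = -3305/(-44033/4) = -3305*(-4/44033) = 13220/44033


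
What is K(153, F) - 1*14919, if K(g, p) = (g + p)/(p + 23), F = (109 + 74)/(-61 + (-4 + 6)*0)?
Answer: -29823/2 ≈ -14912.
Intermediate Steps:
F = -3 (F = 183/(-61 + 2*0) = 183/(-61 + 0) = 183/(-61) = 183*(-1/61) = -3)
K(g, p) = (g + p)/(23 + p)
K(153, F) - 1*14919 = (153 - 3)/(23 - 3) - 1*14919 = 150/20 - 14919 = (1/20)*150 - 14919 = 15/2 - 14919 = -29823/2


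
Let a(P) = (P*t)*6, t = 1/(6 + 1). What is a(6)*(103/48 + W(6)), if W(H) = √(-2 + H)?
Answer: 597/28 ≈ 21.321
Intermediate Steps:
t = ⅐ (t = 1/7 = ⅐ ≈ 0.14286)
a(P) = 6*P/7 (a(P) = (P*(⅐))*6 = (P/7)*6 = 6*P/7)
a(6)*(103/48 + W(6)) = ((6/7)*6)*(103/48 + √(-2 + 6)) = 36*(103*(1/48) + √4)/7 = 36*(103/48 + 2)/7 = (36/7)*(199/48) = 597/28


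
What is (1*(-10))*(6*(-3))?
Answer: 180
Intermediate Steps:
(1*(-10))*(6*(-3)) = -10*(-18) = 180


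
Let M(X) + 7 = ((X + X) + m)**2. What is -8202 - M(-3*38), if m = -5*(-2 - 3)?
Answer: -49404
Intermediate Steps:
m = 25 (m = -5*(-5) = 25)
M(X) = -7 + (25 + 2*X)**2 (M(X) = -7 + ((X + X) + 25)**2 = -7 + (2*X + 25)**2 = -7 + (25 + 2*X)**2)
-8202 - M(-3*38) = -8202 - (-7 + (25 + 2*(-3*38))**2) = -8202 - (-7 + (25 + 2*(-114))**2) = -8202 - (-7 + (25 - 228)**2) = -8202 - (-7 + (-203)**2) = -8202 - (-7 + 41209) = -8202 - 1*41202 = -8202 - 41202 = -49404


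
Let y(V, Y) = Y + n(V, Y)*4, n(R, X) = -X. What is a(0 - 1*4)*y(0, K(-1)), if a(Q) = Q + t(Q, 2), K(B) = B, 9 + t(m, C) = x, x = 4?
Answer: -27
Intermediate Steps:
t(m, C) = -5 (t(m, C) = -9 + 4 = -5)
y(V, Y) = -3*Y (y(V, Y) = Y - Y*4 = Y - 4*Y = -3*Y)
a(Q) = -5 + Q (a(Q) = Q - 5 = -5 + Q)
a(0 - 1*4)*y(0, K(-1)) = (-5 + (0 - 1*4))*(-3*(-1)) = (-5 + (0 - 4))*3 = (-5 - 4)*3 = -9*3 = -27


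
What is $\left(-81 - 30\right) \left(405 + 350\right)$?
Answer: $-83805$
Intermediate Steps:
$\left(-81 - 30\right) \left(405 + 350\right) = \left(-111\right) 755 = -83805$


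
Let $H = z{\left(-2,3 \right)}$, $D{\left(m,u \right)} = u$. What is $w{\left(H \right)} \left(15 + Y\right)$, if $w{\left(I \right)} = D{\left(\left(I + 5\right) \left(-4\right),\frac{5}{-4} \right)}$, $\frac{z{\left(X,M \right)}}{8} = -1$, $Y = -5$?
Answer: $- \frac{25}{2} \approx -12.5$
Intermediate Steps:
$z{\left(X,M \right)} = -8$ ($z{\left(X,M \right)} = 8 \left(-1\right) = -8$)
$H = -8$
$w{\left(I \right)} = - \frac{5}{4}$ ($w{\left(I \right)} = \frac{5}{-4} = 5 \left(- \frac{1}{4}\right) = - \frac{5}{4}$)
$w{\left(H \right)} \left(15 + Y\right) = - \frac{5 \left(15 - 5\right)}{4} = \left(- \frac{5}{4}\right) 10 = - \frac{25}{2}$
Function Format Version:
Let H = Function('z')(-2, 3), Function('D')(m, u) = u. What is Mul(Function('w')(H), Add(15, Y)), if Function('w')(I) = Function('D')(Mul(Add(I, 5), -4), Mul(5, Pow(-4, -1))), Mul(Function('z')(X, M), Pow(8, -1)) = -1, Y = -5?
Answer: Rational(-25, 2) ≈ -12.500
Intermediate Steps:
Function('z')(X, M) = -8 (Function('z')(X, M) = Mul(8, -1) = -8)
H = -8
Function('w')(I) = Rational(-5, 4) (Function('w')(I) = Mul(5, Pow(-4, -1)) = Mul(5, Rational(-1, 4)) = Rational(-5, 4))
Mul(Function('w')(H), Add(15, Y)) = Mul(Rational(-5, 4), Add(15, -5)) = Mul(Rational(-5, 4), 10) = Rational(-25, 2)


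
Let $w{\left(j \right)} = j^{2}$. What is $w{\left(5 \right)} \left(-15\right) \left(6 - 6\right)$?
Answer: $0$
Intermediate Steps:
$w{\left(5 \right)} \left(-15\right) \left(6 - 6\right) = 5^{2} \left(-15\right) \left(6 - 6\right) = 25 \left(-15\right) \left(6 - 6\right) = \left(-375\right) 0 = 0$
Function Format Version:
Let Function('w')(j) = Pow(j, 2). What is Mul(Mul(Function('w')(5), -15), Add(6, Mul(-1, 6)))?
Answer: 0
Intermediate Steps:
Mul(Mul(Function('w')(5), -15), Add(6, Mul(-1, 6))) = Mul(Mul(Pow(5, 2), -15), Add(6, Mul(-1, 6))) = Mul(Mul(25, -15), Add(6, -6)) = Mul(-375, 0) = 0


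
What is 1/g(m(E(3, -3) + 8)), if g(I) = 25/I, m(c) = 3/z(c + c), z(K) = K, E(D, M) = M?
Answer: 3/250 ≈ 0.012000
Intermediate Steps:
m(c) = 3/(2*c) (m(c) = 3/(c + c) = 3/((2*c)) = 3*(1/(2*c)) = 3/(2*c))
1/g(m(E(3, -3) + 8)) = 1/(25/((3/(2*(-3 + 8))))) = 1/(25/(((3/2)/5))) = 1/(25/(((3/2)*(⅕)))) = 1/(25/(3/10)) = 1/(25*(10/3)) = 1/(250/3) = 3/250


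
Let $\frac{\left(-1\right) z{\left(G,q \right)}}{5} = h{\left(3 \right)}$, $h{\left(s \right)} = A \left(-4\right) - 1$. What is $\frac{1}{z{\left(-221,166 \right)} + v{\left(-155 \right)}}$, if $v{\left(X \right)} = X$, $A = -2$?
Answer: $- \frac{1}{190} \approx -0.0052632$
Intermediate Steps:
$h{\left(s \right)} = 7$ ($h{\left(s \right)} = \left(-2\right) \left(-4\right) - 1 = 8 - 1 = 7$)
$z{\left(G,q \right)} = -35$ ($z{\left(G,q \right)} = \left(-5\right) 7 = -35$)
$\frac{1}{z{\left(-221,166 \right)} + v{\left(-155 \right)}} = \frac{1}{-35 - 155} = \frac{1}{-190} = - \frac{1}{190}$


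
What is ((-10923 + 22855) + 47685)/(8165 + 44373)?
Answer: 59617/52538 ≈ 1.1347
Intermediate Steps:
((-10923 + 22855) + 47685)/(8165 + 44373) = (11932 + 47685)/52538 = 59617*(1/52538) = 59617/52538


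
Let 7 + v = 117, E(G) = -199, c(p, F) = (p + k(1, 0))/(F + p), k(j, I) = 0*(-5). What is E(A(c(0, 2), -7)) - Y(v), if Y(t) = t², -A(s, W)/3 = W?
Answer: -12299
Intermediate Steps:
k(j, I) = 0
c(p, F) = p/(F + p) (c(p, F) = (p + 0)/(F + p) = p/(F + p))
A(s, W) = -3*W
v = 110 (v = -7 + 117 = 110)
E(A(c(0, 2), -7)) - Y(v) = -199 - 1*110² = -199 - 1*12100 = -199 - 12100 = -12299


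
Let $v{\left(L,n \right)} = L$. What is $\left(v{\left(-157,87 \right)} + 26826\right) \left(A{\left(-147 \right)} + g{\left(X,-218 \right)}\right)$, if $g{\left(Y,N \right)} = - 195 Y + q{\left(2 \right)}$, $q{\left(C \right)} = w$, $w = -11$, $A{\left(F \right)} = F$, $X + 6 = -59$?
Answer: $333815873$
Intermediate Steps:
$X = -65$ ($X = -6 - 59 = -65$)
$q{\left(C \right)} = -11$
$g{\left(Y,N \right)} = -11 - 195 Y$ ($g{\left(Y,N \right)} = - 195 Y - 11 = -11 - 195 Y$)
$\left(v{\left(-157,87 \right)} + 26826\right) \left(A{\left(-147 \right)} + g{\left(X,-218 \right)}\right) = \left(-157 + 26826\right) \left(-147 - -12664\right) = 26669 \left(-147 + \left(-11 + 12675\right)\right) = 26669 \left(-147 + 12664\right) = 26669 \cdot 12517 = 333815873$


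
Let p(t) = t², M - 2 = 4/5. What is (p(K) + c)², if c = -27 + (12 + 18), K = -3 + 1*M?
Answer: 5776/625 ≈ 9.2416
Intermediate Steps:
M = 14/5 (M = 2 + 4/5 = 2 + 4*(⅕) = 2 + ⅘ = 14/5 ≈ 2.8000)
K = -⅕ (K = -3 + 1*(14/5) = -3 + 14/5 = -⅕ ≈ -0.20000)
c = 3 (c = -27 + 30 = 3)
(p(K) + c)² = ((-⅕)² + 3)² = (1/25 + 3)² = (76/25)² = 5776/625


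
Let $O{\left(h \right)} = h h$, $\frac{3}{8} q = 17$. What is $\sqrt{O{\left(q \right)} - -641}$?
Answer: $\frac{\sqrt{24265}}{3} \approx 51.924$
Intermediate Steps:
$q = \frac{136}{3}$ ($q = \frac{8}{3} \cdot 17 = \frac{136}{3} \approx 45.333$)
$O{\left(h \right)} = h^{2}$
$\sqrt{O{\left(q \right)} - -641} = \sqrt{\left(\frac{136}{3}\right)^{2} - -641} = \sqrt{\frac{18496}{9} + 641} = \sqrt{\frac{24265}{9}} = \frac{\sqrt{24265}}{3}$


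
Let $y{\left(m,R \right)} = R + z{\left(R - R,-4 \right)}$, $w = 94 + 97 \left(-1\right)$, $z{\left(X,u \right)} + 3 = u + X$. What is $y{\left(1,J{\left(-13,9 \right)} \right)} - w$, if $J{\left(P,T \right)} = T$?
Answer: $5$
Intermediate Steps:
$z{\left(X,u \right)} = -3 + X + u$ ($z{\left(X,u \right)} = -3 + \left(u + X\right) = -3 + \left(X + u\right) = -3 + X + u$)
$w = -3$ ($w = 94 - 97 = -3$)
$y{\left(m,R \right)} = -7 + R$ ($y{\left(m,R \right)} = R - 7 = -7 + R$)
$y{\left(1,J{\left(-13,9 \right)} \right)} - w = \left(-7 + 9\right) - -3 = 2 + 3 = 5$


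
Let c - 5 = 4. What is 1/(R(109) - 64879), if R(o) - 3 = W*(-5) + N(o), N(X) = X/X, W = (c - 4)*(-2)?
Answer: -1/64825 ≈ -1.5426e-5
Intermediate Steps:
c = 9 (c = 5 + 4 = 9)
W = -10 (W = (9 - 4)*(-2) = 5*(-2) = -10)
N(X) = 1
R(o) = 54 (R(o) = 3 + (-10*(-5) + 1) = 3 + (50 + 1) = 3 + 51 = 54)
1/(R(109) - 64879) = 1/(54 - 64879) = 1/(-64825) = -1/64825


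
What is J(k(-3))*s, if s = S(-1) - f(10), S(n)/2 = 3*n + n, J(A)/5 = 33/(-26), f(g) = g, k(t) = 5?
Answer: 1485/13 ≈ 114.23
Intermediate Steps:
J(A) = -165/26 (J(A) = 5*(33/(-26)) = 5*(33*(-1/26)) = 5*(-33/26) = -165/26)
S(n) = 8*n (S(n) = 2*(3*n + n) = 2*(4*n) = 8*n)
s = -18 (s = 8*(-1) - 1*10 = -8 - 10 = -18)
J(k(-3))*s = -165/26*(-18) = 1485/13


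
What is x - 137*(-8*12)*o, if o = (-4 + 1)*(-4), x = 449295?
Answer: 607119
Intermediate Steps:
o = 12 (o = -3*(-4) = 12)
x - 137*(-8*12)*o = 449295 - 137*(-8*12)*12 = 449295 - (-13152)*12 = 449295 - 137*(-1152) = 449295 + 157824 = 607119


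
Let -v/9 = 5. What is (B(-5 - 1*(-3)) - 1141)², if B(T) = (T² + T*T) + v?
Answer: 1387684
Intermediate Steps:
v = -45 (v = -9*5 = -45)
B(T) = -45 + 2*T² (B(T) = (T² + T*T) - 45 = (T² + T²) - 45 = 2*T² - 45 = -45 + 2*T²)
(B(-5 - 1*(-3)) - 1141)² = ((-45 + 2*(-5 - 1*(-3))²) - 1141)² = ((-45 + 2*(-5 + 3)²) - 1141)² = ((-45 + 2*(-2)²) - 1141)² = ((-45 + 2*4) - 1141)² = ((-45 + 8) - 1141)² = (-37 - 1141)² = (-1178)² = 1387684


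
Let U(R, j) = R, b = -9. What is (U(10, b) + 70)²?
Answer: 6400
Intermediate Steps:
(U(10, b) + 70)² = (10 + 70)² = 80² = 6400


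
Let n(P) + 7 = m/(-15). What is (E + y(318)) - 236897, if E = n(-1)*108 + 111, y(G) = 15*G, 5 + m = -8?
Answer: -1163392/5 ≈ -2.3268e+5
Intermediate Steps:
m = -13 (m = -5 - 8 = -13)
n(P) = -92/15 (n(P) = -7 - 13/(-15) = -7 - 13*(-1/15) = -7 + 13/15 = -92/15)
E = -2757/5 (E = -92/15*108 + 111 = -3312/5 + 111 = -2757/5 ≈ -551.40)
(E + y(318)) - 236897 = (-2757/5 + 15*318) - 236897 = (-2757/5 + 4770) - 236897 = 21093/5 - 236897 = -1163392/5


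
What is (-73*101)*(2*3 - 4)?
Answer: -14746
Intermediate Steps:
(-73*101)*(2*3 - 4) = -7373*(6 - 4) = -7373*2 = -14746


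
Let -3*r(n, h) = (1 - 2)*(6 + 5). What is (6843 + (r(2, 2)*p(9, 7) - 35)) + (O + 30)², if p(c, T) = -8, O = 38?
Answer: 34208/3 ≈ 11403.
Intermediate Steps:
r(n, h) = 11/3 (r(n, h) = -(1 - 2)*(6 + 5)/3 = -(-1)*11/3 = -⅓*(-11) = 11/3)
(6843 + (r(2, 2)*p(9, 7) - 35)) + (O + 30)² = (6843 + ((11/3)*(-8) - 35)) + (38 + 30)² = (6843 + (-88/3 - 35)) + 68² = (6843 - 193/3) + 4624 = 20336/3 + 4624 = 34208/3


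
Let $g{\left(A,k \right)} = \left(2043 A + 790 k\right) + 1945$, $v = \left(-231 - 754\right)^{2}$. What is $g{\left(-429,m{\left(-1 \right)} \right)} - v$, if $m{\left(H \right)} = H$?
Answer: $-1845517$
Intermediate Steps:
$v = 970225$ ($v = \left(-985\right)^{2} = 970225$)
$g{\left(A,k \right)} = 1945 + 790 k + 2043 A$ ($g{\left(A,k \right)} = \left(790 k + 2043 A\right) + 1945 = 1945 + 790 k + 2043 A$)
$g{\left(-429,m{\left(-1 \right)} \right)} - v = \left(1945 + 790 \left(-1\right) + 2043 \left(-429\right)\right) - 970225 = \left(1945 - 790 - 876447\right) - 970225 = -875292 - 970225 = -1845517$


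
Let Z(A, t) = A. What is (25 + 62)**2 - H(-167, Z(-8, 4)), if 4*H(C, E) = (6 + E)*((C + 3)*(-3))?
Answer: 7815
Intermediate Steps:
H(C, E) = (-9 - 3*C)*(6 + E)/4 (H(C, E) = ((6 + E)*((C + 3)*(-3)))/4 = ((6 + E)*((3 + C)*(-3)))/4 = ((6 + E)*(-9 - 3*C))/4 = ((-9 - 3*C)*(6 + E))/4 = (-9 - 3*C)*(6 + E)/4)
(25 + 62)**2 - H(-167, Z(-8, 4)) = (25 + 62)**2 - (-27/2 - 9/2*(-167) - 9/4*(-8) - 3/4*(-167)*(-8)) = 87**2 - (-27/2 + 1503/2 + 18 - 1002) = 7569 - 1*(-246) = 7569 + 246 = 7815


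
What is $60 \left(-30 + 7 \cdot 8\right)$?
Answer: $1560$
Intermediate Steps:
$60 \left(-30 + 7 \cdot 8\right) = 60 \left(-30 + 56\right) = 60 \cdot 26 = 1560$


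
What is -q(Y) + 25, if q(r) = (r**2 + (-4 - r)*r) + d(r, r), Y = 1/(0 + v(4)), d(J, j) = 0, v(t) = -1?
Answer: 21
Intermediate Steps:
Y = -1 (Y = 1/(0 - 1) = 1/(-1) = -1)
q(r) = r**2 + r*(-4 - r) (q(r) = (r**2 + (-4 - r)*r) + 0 = (r**2 + r*(-4 - r)) + 0 = r**2 + r*(-4 - r))
-q(Y) + 25 = -(-4)*(-1) + 25 = -1*4 + 25 = -4 + 25 = 21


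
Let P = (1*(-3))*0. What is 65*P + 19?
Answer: 19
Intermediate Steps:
P = 0 (P = -3*0 = 0)
65*P + 19 = 65*0 + 19 = 0 + 19 = 19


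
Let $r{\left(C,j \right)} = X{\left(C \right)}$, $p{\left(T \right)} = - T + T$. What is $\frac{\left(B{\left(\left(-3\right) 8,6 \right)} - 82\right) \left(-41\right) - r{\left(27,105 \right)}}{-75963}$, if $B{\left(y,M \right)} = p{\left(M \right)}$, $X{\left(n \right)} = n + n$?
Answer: $- \frac{3308}{75963} \approx -0.043548$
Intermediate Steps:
$p{\left(T \right)} = 0$
$X{\left(n \right)} = 2 n$
$B{\left(y,M \right)} = 0$
$r{\left(C,j \right)} = 2 C$
$\frac{\left(B{\left(\left(-3\right) 8,6 \right)} - 82\right) \left(-41\right) - r{\left(27,105 \right)}}{-75963} = \frac{\left(0 - 82\right) \left(-41\right) - 2 \cdot 27}{-75963} = \left(\left(-82\right) \left(-41\right) - 54\right) \left(- \frac{1}{75963}\right) = \left(3362 - 54\right) \left(- \frac{1}{75963}\right) = 3308 \left(- \frac{1}{75963}\right) = - \frac{3308}{75963}$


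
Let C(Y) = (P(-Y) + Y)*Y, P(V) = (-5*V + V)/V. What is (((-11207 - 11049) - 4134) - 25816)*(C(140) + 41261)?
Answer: -3148074006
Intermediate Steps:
P(V) = -4 (P(V) = (-4*V)/V = -4)
C(Y) = Y*(-4 + Y) (C(Y) = (-4 + Y)*Y = Y*(-4 + Y))
(((-11207 - 11049) - 4134) - 25816)*(C(140) + 41261) = (((-11207 - 11049) - 4134) - 25816)*(140*(-4 + 140) + 41261) = ((-22256 - 4134) - 25816)*(140*136 + 41261) = (-26390 - 25816)*(19040 + 41261) = -52206*60301 = -3148074006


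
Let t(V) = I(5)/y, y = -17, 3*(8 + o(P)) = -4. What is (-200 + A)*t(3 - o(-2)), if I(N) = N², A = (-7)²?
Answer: 3775/17 ≈ 222.06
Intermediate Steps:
o(P) = -28/3 (o(P) = -8 + (⅓)*(-4) = -8 - 4/3 = -28/3)
A = 49
t(V) = -25/17 (t(V) = 5²/(-17) = 25*(-1/17) = -25/17)
(-200 + A)*t(3 - o(-2)) = (-200 + 49)*(-25/17) = -151*(-25/17) = 3775/17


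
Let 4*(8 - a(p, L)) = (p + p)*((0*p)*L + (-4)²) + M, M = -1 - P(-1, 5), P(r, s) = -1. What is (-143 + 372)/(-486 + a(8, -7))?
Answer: -229/542 ≈ -0.42251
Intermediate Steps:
M = 0 (M = -1 - 1*(-1) = -1 + 1 = 0)
a(p, L) = 8 - 8*p (a(p, L) = 8 - ((p + p)*((0*p)*L + (-4)²) + 0)/4 = 8 - ((2*p)*(0*L + 16) + 0)/4 = 8 - ((2*p)*(0 + 16) + 0)/4 = 8 - ((2*p)*16 + 0)/4 = 8 - (32*p + 0)/4 = 8 - 8*p)
(-143 + 372)/(-486 + a(8, -7)) = (-143 + 372)/(-486 + (8 - 8*8)) = 229/(-486 + (8 - 64)) = 229/(-486 - 56) = 229/(-542) = 229*(-1/542) = -229/542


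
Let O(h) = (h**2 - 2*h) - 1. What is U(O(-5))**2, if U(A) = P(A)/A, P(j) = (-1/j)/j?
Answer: 1/1544804416 ≈ 6.4733e-10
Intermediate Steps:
P(j) = -1/j**2
O(h) = -1 + h**2 - 2*h
U(A) = -1/A**3 (U(A) = (-1/A**2)/A = -1/A**3)
U(O(-5))**2 = (-1/(-1 + (-5)**2 - 2*(-5))**3)**2 = (-1/(-1 + 25 + 10)**3)**2 = (-1/34**3)**2 = (-1*1/39304)**2 = (-1/39304)**2 = 1/1544804416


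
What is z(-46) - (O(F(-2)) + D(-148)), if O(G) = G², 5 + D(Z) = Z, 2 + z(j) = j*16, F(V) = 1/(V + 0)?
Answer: -2341/4 ≈ -585.25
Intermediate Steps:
F(V) = 1/V
z(j) = -2 + 16*j (z(j) = -2 + j*16 = -2 + 16*j)
D(Z) = -5 + Z
z(-46) - (O(F(-2)) + D(-148)) = (-2 + 16*(-46)) - ((1/(-2))² + (-5 - 148)) = (-2 - 736) - ((-½)² - 153) = -738 - (¼ - 153) = -738 - 1*(-611/4) = -738 + 611/4 = -2341/4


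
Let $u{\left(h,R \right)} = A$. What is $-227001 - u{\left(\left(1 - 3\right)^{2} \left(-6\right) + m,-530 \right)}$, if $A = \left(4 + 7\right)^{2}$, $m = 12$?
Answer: $-227122$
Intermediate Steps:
$A = 121$ ($A = 11^{2} = 121$)
$u{\left(h,R \right)} = 121$
$-227001 - u{\left(\left(1 - 3\right)^{2} \left(-6\right) + m,-530 \right)} = -227001 - 121 = -227122$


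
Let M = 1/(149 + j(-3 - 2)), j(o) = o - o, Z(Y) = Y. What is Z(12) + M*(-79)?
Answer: 1709/149 ≈ 11.470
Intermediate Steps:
j(o) = 0
M = 1/149 (M = 1/(149 + 0) = 1/149 ≈ 0.0067114)
Z(12) + M*(-79) = 12 + (1/149)*(-79) = 12 - 79/149 = 1709/149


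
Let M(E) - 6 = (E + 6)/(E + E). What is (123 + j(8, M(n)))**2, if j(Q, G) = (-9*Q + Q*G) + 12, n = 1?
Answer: 19321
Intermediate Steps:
M(E) = 6 + (6 + E)/(2*E) (M(E) = 6 + (E + 6)/(E + E) = 6 + (6 + E)/((2*E)) = 6 + (6 + E)*(1/(2*E)) = 6 + (6 + E)/(2*E))
j(Q, G) = 12 - 9*Q + G*Q (j(Q, G) = (-9*Q + G*Q) + 12 = 12 - 9*Q + G*Q)
(123 + j(8, M(n)))**2 = (123 + (12 - 9*8 + (13/2 + 3/1)*8))**2 = (123 + (12 - 72 + (13/2 + 3*1)*8))**2 = (123 + (12 - 72 + (13/2 + 3)*8))**2 = (123 + (12 - 72 + (19/2)*8))**2 = (123 + (12 - 72 + 76))**2 = (123 + 16)**2 = 139**2 = 19321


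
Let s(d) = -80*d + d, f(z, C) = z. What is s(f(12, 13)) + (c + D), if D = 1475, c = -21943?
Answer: -21416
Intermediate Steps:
s(d) = -79*d
s(f(12, 13)) + (c + D) = -79*12 + (-21943 + 1475) = -948 - 20468 = -21416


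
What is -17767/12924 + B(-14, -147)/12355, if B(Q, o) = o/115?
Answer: -3606528229/2623248900 ≈ -1.3748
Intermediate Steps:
B(Q, o) = o/115 (B(Q, o) = o*(1/115) = o/115)
-17767/12924 + B(-14, -147)/12355 = -17767/12924 + ((1/115)*(-147))/12355 = -17767*1/12924 - 147/115*1/12355 = -17767/12924 - 21/202975 = -3606528229/2623248900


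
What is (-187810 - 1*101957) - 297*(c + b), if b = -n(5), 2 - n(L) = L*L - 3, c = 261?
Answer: -373224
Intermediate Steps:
n(L) = 5 - L² (n(L) = 2 - (L*L - 3) = 2 - (L² - 3) = 2 - (-3 + L²) = 2 + (3 - L²) = 5 - L²)
b = 20 (b = -(5 - 1*5²) = -(5 - 1*25) = -(5 - 25) = -1*(-20) = 20)
(-187810 - 1*101957) - 297*(c + b) = (-187810 - 1*101957) - 297*(261 + 20) = (-187810 - 101957) - 297*281 = -289767 - 1*83457 = -289767 - 83457 = -373224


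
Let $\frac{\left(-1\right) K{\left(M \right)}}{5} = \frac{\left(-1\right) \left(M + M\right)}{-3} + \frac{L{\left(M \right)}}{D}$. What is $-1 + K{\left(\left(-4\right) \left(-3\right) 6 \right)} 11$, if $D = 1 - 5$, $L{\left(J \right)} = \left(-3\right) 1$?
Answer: $- \frac{10729}{4} \approx -2682.3$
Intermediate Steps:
$L{\left(J \right)} = -3$
$D = -4$
$K{\left(M \right)} = - \frac{15}{4} - \frac{10 M}{3}$ ($K{\left(M \right)} = - 5 \left(\frac{\left(-1\right) \left(M + M\right)}{-3} - \frac{3}{-4}\right) = - 5 \left(- 2 M \left(- \frac{1}{3}\right) - - \frac{3}{4}\right) = - 5 \left(- 2 M \left(- \frac{1}{3}\right) + \frac{3}{4}\right) = - 5 \left(\frac{2 M}{3} + \frac{3}{4}\right) = - 5 \left(\frac{3}{4} + \frac{2 M}{3}\right) = - \frac{15}{4} - \frac{10 M}{3}$)
$-1 + K{\left(\left(-4\right) \left(-3\right) 6 \right)} 11 = -1 + \left(- \frac{15}{4} - \frac{10 \left(-4\right) \left(-3\right) 6}{3}\right) 11 = -1 + \left(- \frac{15}{4} - \frac{10 \cdot 12 \cdot 6}{3}\right) 11 = -1 + \left(- \frac{15}{4} - 240\right) 11 = -1 - \frac{10725}{4} = - \frac{10729}{4}$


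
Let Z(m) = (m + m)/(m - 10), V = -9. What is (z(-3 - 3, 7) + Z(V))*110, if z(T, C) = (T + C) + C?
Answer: 18700/19 ≈ 984.21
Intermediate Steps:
z(T, C) = T + 2*C (z(T, C) = (C + T) + C = T + 2*C)
Z(m) = 2*m/(-10 + m) (Z(m) = (2*m)/(-10 + m) = 2*m/(-10 + m))
(z(-3 - 3, 7) + Z(V))*110 = (((-3 - 3) + 2*7) + 2*(-9)/(-10 - 9))*110 = ((-6 + 14) + 2*(-9)/(-19))*110 = (8 + 2*(-9)*(-1/19))*110 = (8 + 18/19)*110 = (170/19)*110 = 18700/19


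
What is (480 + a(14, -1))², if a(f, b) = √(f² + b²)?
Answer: (480 + √197)² ≈ 2.4407e+5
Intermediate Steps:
a(f, b) = √(b² + f²)
(480 + a(14, -1))² = (480 + √((-1)² + 14²))² = (480 + √(1 + 196))² = (480 + √197)²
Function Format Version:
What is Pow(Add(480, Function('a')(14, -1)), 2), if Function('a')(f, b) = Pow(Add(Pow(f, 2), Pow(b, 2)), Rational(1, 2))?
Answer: Pow(Add(480, Pow(197, Rational(1, 2))), 2) ≈ 2.4407e+5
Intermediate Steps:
Function('a')(f, b) = Pow(Add(Pow(b, 2), Pow(f, 2)), Rational(1, 2))
Pow(Add(480, Function('a')(14, -1)), 2) = Pow(Add(480, Pow(Add(Pow(-1, 2), Pow(14, 2)), Rational(1, 2))), 2) = Pow(Add(480, Pow(Add(1, 196), Rational(1, 2))), 2) = Pow(Add(480, Pow(197, Rational(1, 2))), 2)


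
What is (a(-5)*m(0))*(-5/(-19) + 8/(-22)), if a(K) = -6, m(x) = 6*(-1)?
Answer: -756/209 ≈ -3.6172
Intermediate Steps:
m(x) = -6
(a(-5)*m(0))*(-5/(-19) + 8/(-22)) = (-6*(-6))*(-5/(-19) + 8/(-22)) = 36*(-5*(-1/19) + 8*(-1/22)) = 36*(5/19 - 4/11) = 36*(-21/209) = -756/209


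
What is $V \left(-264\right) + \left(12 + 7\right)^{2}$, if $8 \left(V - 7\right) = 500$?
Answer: $-17987$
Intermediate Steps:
$V = \frac{139}{2}$ ($V = 7 + \frac{1}{8} \cdot 500 = 7 + \frac{125}{2} = \frac{139}{2} \approx 69.5$)
$V \left(-264\right) + \left(12 + 7\right)^{2} = \frac{139}{2} \left(-264\right) + \left(12 + 7\right)^{2} = -18348 + 19^{2} = -18348 + 361 = -17987$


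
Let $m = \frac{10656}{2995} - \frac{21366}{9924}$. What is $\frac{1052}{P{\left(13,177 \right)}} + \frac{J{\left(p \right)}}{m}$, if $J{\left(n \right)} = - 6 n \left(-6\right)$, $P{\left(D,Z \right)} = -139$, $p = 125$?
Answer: $\frac{1030412124964}{322472077} \approx 3195.4$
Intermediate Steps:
$m = \frac{6959829}{4953730}$ ($m = 10656 \cdot \frac{1}{2995} - \frac{3561}{1654} = \frac{10656}{2995} - \frac{3561}{1654} = \frac{6959829}{4953730} \approx 1.405$)
$J{\left(n \right)} = 36 n$
$\frac{1052}{P{\left(13,177 \right)}} + \frac{J{\left(p \right)}}{m} = \frac{1052}{-139} + \frac{36 \cdot 125}{\frac{6959829}{4953730}} = 1052 \left(- \frac{1}{139}\right) + 4500 \cdot \frac{4953730}{6959829} = - \frac{1052}{139} + \frac{7430595000}{2319943} = \frac{1030412124964}{322472077}$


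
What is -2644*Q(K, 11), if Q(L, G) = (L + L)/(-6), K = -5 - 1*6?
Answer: -29084/3 ≈ -9694.7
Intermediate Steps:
K = -11 (K = -5 - 6 = -11)
Q(L, G) = -L/3 (Q(L, G) = (2*L)*(-⅙) = -L/3)
-2644*Q(K, 11) = -(-2644)*(-11)/3 = -2644*11/3 = -29084/3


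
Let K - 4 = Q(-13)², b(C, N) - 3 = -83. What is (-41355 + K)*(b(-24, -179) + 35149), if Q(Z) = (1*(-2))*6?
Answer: -1445088283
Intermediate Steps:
b(C, N) = -80 (b(C, N) = 3 - 83 = -80)
Q(Z) = -12 (Q(Z) = -2*6 = -12)
K = 148 (K = 4 + (-12)² = 4 + 144 = 148)
(-41355 + K)*(b(-24, -179) + 35149) = (-41355 + 148)*(-80 + 35149) = -41207*35069 = -1445088283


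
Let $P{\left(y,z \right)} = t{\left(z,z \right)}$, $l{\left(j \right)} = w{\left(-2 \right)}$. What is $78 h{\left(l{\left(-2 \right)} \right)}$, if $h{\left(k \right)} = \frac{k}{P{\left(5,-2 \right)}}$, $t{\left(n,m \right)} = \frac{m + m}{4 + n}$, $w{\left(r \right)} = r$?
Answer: $78$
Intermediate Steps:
$t{\left(n,m \right)} = \frac{2 m}{4 + n}$
$l{\left(j \right)} = -2$
$P{\left(y,z \right)} = \frac{2 z}{4 + z}$
$h{\left(k \right)} = - \frac{k}{2}$ ($h{\left(k \right)} = \frac{k}{2 \left(-2\right) \frac{1}{4 - 2}} = \frac{k}{2 \left(-2\right) \frac{1}{2}} = \frac{k}{-2} = k \left(- \frac{1}{2}\right) = - \frac{k}{2}$)
$78 h{\left(l{\left(-2 \right)} \right)} = 78 \left(\left(- \frac{1}{2}\right) \left(-2\right)\right) = 78 \cdot 1 = 78$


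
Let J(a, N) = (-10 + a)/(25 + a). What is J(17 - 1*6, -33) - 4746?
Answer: -170855/36 ≈ -4746.0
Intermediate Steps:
J(a, N) = (-10 + a)/(25 + a)
J(17 - 1*6, -33) - 4746 = (-10 + (17 - 1*6))/(25 + (17 - 1*6)) - 4746 = (-10 + (17 - 6))/(25 + (17 - 6)) - 4746 = (-10 + 11)/(25 + 11) - 4746 = 1/36 - 4746 = -170855/36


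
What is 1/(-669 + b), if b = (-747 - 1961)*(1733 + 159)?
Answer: -1/5124205 ≈ -1.9515e-7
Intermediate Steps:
b = -5123536 (b = -2708*1892 = -5123536)
1/(-669 + b) = 1/(-669 - 5123536) = 1/(-5124205) = -1/5124205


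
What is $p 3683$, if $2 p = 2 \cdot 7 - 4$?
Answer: $18415$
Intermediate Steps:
$p = 5$ ($p = \frac{2 \cdot 7 - 4}{2} = \frac{14 - 4}{2} = \frac{1}{2} \cdot 10 = 5$)
$p 3683 = 5 \cdot 3683 = 18415$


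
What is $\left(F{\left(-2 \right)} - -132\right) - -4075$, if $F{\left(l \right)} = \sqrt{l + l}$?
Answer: $4207 + 2 i \approx 4207.0 + 2.0 i$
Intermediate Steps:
$F{\left(l \right)} = \sqrt{2} \sqrt{l}$ ($F{\left(l \right)} = \sqrt{2 l} = \sqrt{2} \sqrt{l}$)
$\left(F{\left(-2 \right)} - -132\right) - -4075 = \left(\sqrt{2} \sqrt{-2} - -132\right) - -4075 = \left(\sqrt{2} i \sqrt{2} + 132\right) + 4075 = \left(2 i + 132\right) + 4075 = \left(132 + 2 i\right) + 4075 = 4207 + 2 i$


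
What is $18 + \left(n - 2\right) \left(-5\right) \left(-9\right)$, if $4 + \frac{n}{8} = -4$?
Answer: $-2952$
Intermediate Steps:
$n = -64$ ($n = -32 + 8 \left(-4\right) = -32 - 32 = -64$)
$18 + \left(n - 2\right) \left(-5\right) \left(-9\right) = 18 + \left(-64 - 2\right) \left(-5\right) \left(-9\right) = 18 + \left(-66\right) \left(-5\right) \left(-9\right) = 18 + 330 \left(-9\right) = 18 - 2970 = -2952$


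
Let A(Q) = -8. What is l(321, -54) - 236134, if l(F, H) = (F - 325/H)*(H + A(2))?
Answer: -6923047/27 ≈ -2.5641e+5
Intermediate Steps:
l(F, H) = (-8 + H)*(F - 325/H) (l(F, H) = (F - 325/H)*(H - 8) = (F - 325/H)*(-8 + H) = (-8 + H)*(F - 325/H))
l(321, -54) - 236134 = (-325 - 8*321 + 2600/(-54) + 321*(-54)) - 236134 = (-325 - 2568 + 2600*(-1/54) - 17334) - 236134 = (-325 - 2568 - 1300/27 - 17334) - 236134 = -547429/27 - 236134 = -6923047/27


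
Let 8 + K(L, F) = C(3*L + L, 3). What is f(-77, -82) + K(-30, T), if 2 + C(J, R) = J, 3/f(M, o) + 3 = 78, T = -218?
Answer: -3249/25 ≈ -129.96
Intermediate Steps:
f(M, o) = 1/25 (f(M, o) = 3/(-3 + 78) = 3/75 = 3*(1/75) = 1/25)
C(J, R) = -2 + J
K(L, F) = -10 + 4*L (K(L, F) = -8 + (-2 + (3*L + L)) = -8 + (-2 + 4*L) = -10 + 4*L)
f(-77, -82) + K(-30, T) = 1/25 + (-10 + 4*(-30)) = 1/25 + (-10 - 120) = 1/25 - 130 = -3249/25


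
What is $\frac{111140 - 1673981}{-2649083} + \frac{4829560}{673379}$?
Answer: $\frac{13846289603219}{1783836861457} \approx 7.7621$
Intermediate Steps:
$\frac{111140 - 1673981}{-2649083} + \frac{4829560}{673379} = \left(111140 - 1673981\right) \left(- \frac{1}{2649083}\right) + 4829560 \cdot \frac{1}{673379} = \left(-1562841\right) \left(- \frac{1}{2649083}\right) + \frac{4829560}{673379} = \frac{1562841}{2649083} + \frac{4829560}{673379} = \frac{13846289603219}{1783836861457}$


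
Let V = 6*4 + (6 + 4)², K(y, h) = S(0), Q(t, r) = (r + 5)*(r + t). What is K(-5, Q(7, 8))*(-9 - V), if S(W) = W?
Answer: 0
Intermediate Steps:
Q(t, r) = (5 + r)*(r + t)
K(y, h) = 0
V = 124 (V = 24 + 10² = 24 + 100 = 124)
K(-5, Q(7, 8))*(-9 - V) = 0*(-9 - 1*124) = 0*(-9 - 124) = 0*(-133) = 0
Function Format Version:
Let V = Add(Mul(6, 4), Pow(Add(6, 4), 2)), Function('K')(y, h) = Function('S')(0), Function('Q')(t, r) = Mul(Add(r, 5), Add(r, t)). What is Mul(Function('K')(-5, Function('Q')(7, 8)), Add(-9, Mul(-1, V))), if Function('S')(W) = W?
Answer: 0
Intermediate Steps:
Function('Q')(t, r) = Mul(Add(5, r), Add(r, t))
Function('K')(y, h) = 0
V = 124 (V = Add(24, Pow(10, 2)) = Add(24, 100) = 124)
Mul(Function('K')(-5, Function('Q')(7, 8)), Add(-9, Mul(-1, V))) = Mul(0, Add(-9, Mul(-1, 124))) = Mul(0, Add(-9, -124)) = Mul(0, -133) = 0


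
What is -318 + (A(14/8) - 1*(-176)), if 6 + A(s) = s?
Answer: -585/4 ≈ -146.25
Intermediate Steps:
A(s) = -6 + s
-318 + (A(14/8) - 1*(-176)) = -318 + ((-6 + 14/8) - 1*(-176)) = -318 + ((-6 + 14*(1/8)) + 176) = -318 + ((-6 + 7/4) + 176) = -318 + (-17/4 + 176) = -318 + 687/4 = -585/4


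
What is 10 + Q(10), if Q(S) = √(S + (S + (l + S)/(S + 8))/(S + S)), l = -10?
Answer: 10 + √42/2 ≈ 13.240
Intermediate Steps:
Q(S) = √(S + (S + (-10 + S)/(8 + S))/(2*S)) (Q(S) = √(S + (S + (-10 + S)/(S + 8))/(S + S)) = √(S + (S + (-10 + S)/(8 + S))/((2*S))) = √(S + (S + (-10 + S)/(8 + S))*(1/(2*S))) = √(S + (S + (-10 + S)/(8 + S))/(2*S)))
10 + Q(10) = 10 + √(2 - 20/(8 + 10)² + 2/(8 + 10) + 4*10 - 160/(10*(8 + 10)²))/2 = 10 + √(2 - 20/18² + 2/18 + 40 - 160*⅒/18²)/2 = 10 + √(2 - 20*1/324 + 2*(1/18) + 40 - 160*⅒*1/324)/2 = 10 + √(2 - 5/81 + ⅑ + 40 - 4/81)/2 = 10 + √42/2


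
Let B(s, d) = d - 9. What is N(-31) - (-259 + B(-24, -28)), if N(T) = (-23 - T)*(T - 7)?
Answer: -8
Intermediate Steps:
B(s, d) = -9 + d
N(T) = (-23 - T)*(-7 + T)
N(-31) - (-259 + B(-24, -28)) = (161 - 1*(-31)² - 16*(-31)) - (-259 + (-9 - 28)) = (161 - 1*961 + 496) - (-259 - 37) = (161 - 961 + 496) - 1*(-296) = -304 + 296 = -8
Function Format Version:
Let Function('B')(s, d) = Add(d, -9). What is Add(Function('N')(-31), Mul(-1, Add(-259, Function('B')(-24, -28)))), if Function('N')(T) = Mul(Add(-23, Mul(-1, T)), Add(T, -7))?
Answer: -8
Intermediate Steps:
Function('B')(s, d) = Add(-9, d)
Function('N')(T) = Mul(Add(-23, Mul(-1, T)), Add(-7, T))
Add(Function('N')(-31), Mul(-1, Add(-259, Function('B')(-24, -28)))) = Add(Add(161, Mul(-1, Pow(-31, 2)), Mul(-16, -31)), Mul(-1, Add(-259, Add(-9, -28)))) = Add(Add(161, Mul(-1, 961), 496), Mul(-1, Add(-259, -37))) = Add(Add(161, -961, 496), Mul(-1, -296)) = Add(-304, 296) = -8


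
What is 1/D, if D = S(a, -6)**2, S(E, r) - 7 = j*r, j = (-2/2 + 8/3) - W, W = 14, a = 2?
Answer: 1/6561 ≈ 0.00015242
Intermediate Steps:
j = -37/3 (j = (-2/2 + 8/3) - 1*14 = (-2*1/2 + 8*(1/3)) - 14 = (-1 + 8/3) - 14 = 5/3 - 14 = -37/3 ≈ -12.333)
S(E, r) = 7 - 37*r/3
D = 6561 (D = (7 - 37/3*(-6))**2 = (7 + 74)**2 = 81**2 = 6561)
1/D = 1/6561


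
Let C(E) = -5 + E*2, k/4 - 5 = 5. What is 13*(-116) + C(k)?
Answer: -1433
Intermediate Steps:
k = 40 (k = 20 + 4*5 = 20 + 20 = 40)
C(E) = -5 + 2*E
13*(-116) + C(k) = 13*(-116) + (-5 + 2*40) = -1508 + (-5 + 80) = -1508 + 75 = -1433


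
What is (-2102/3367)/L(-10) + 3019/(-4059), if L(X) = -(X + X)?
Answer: -105915739/136666530 ≈ -0.77499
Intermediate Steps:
L(X) = -2*X
(-2102/3367)/L(-10) + 3019/(-4059) = (-2102/3367)/((-2*(-10))) + 3019/(-4059) = -2102*1/3367/20 + 3019*(-1/4059) = -2102/3367*1/20 - 3019/4059 = -1051/33670 - 3019/4059 = -105915739/136666530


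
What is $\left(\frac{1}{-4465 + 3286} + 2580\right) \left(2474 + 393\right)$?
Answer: $\frac{8720895073}{1179} \approx 7.3969 \cdot 10^{6}$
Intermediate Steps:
$\left(\frac{1}{-4465 + 3286} + 2580\right) \left(2474 + 393\right) = \left(\frac{1}{-1179} + 2580\right) 2867 = \left(- \frac{1}{1179} + 2580\right) 2867 = \frac{3041819}{1179} \cdot 2867 = \frac{8720895073}{1179}$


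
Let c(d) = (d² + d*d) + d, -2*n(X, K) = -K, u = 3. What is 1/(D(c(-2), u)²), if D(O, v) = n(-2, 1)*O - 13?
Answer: 1/100 ≈ 0.010000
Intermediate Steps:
n(X, K) = K/2 (n(X, K) = -(-1)*K/2 = K/2)
c(d) = d + 2*d² (c(d) = (d² + d²) + d = 2*d² + d = d + 2*d²)
D(O, v) = -13 + O/2 (D(O, v) = ((½)*1)*O - 13 = O/2 - 13 = -13 + O/2)
1/(D(c(-2), u)²) = 1/((-13 + (-2*(1 + 2*(-2)))/2)²) = 1/((-13 + (-2*(1 - 4))/2)²) = 1/((-13 + (-2*(-3))/2)²) = 1/((-13 + (½)*6)²) = 1/((-13 + 3)²) = 1/((-10)²) = 1/100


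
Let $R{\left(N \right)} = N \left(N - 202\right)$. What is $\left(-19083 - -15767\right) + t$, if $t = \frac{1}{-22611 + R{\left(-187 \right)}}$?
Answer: $- \frac{166237711}{50132} \approx -3316.0$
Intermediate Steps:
$R{\left(N \right)} = N \left(-202 + N\right)$
$t = \frac{1}{50132}$ ($t = \frac{1}{-22611 - 187 \left(-202 - 187\right)} = \frac{1}{-22611 - -72743} = \frac{1}{-22611 + 72743} = \frac{1}{50132} \approx 1.9947 \cdot 10^{-5}$)
$\left(-19083 - -15767\right) + t = \left(-19083 - -15767\right) + \frac{1}{50132} = \left(-19083 + 15767\right) + \frac{1}{50132} = -3316 + \frac{1}{50132} = - \frac{166237711}{50132}$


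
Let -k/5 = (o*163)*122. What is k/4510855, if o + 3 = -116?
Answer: 2366434/902171 ≈ 2.6230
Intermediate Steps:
o = -119 (o = -3 - 116 = -119)
k = 11832170 (k = -5*(-119*163)*122 = -(-96985)*122 = -5*(-2366434) = 11832170)
k/4510855 = 11832170/4510855 = 11832170*(1/4510855) = 2366434/902171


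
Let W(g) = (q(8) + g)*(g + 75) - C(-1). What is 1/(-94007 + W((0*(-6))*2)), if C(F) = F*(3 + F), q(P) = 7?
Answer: -1/93480 ≈ -1.0697e-5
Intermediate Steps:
W(g) = 2 + (7 + g)*(75 + g) (W(g) = (7 + g)*(g + 75) - (-1)*(3 - 1) = (7 + g)*(75 + g) - (-1)*2 = (7 + g)*(75 + g) - 1*(-2) = (7 + g)*(75 + g) + 2 = 2 + (7 + g)*(75 + g))
1/(-94007 + W((0*(-6))*2)) = 1/(-94007 + (527 + ((0*(-6))*2)² + 82*((0*(-6))*2))) = 1/(-94007 + (527 + (0*2)² + 82*(0*2))) = 1/(-94007 + (527 + 0² + 82*0)) = 1/(-94007 + (527 + 0 + 0)) = 1/(-94007 + 527) = 1/(-93480) = -1/93480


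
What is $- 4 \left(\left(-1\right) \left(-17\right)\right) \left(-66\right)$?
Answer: $4488$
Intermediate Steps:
$- 4 \left(\left(-1\right) \left(-17\right)\right) \left(-66\right) = \left(-4\right) 17 \left(-66\right) = \left(-68\right) \left(-66\right) = 4488$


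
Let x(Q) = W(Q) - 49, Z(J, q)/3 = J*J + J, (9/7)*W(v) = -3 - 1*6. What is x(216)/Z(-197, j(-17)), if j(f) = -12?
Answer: -2/4137 ≈ -0.00048344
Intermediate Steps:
W(v) = -7 (W(v) = 7*(-3 - 1*6)/9 = 7*(-3 - 6)/9 = (7/9)*(-9) = -7)
Z(J, q) = 3*J + 3*J² (Z(J, q) = 3*(J*J + J) = 3*(J² + J) = 3*(J + J²) = 3*J + 3*J²)
x(Q) = -56 (x(Q) = -7 - 49 = -56)
x(216)/Z(-197, j(-17)) = -56*(-1/(591*(1 - 197))) = -56/(3*(-197)*(-196)) = -56/115836 = -56*1/115836 = -2/4137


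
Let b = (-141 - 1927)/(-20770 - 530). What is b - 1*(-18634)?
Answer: 99226567/5325 ≈ 18634.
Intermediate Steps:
b = 517/5325 (b = -2068/(-21300) = -2068*(-1/21300) = 517/5325 ≈ 0.097089)
b - 1*(-18634) = 517/5325 - 1*(-18634) = 517/5325 + 18634 = 99226567/5325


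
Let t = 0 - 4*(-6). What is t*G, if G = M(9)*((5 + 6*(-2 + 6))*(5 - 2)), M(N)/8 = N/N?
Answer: 16704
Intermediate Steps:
t = 24 (t = 0 + 24 = 24)
M(N) = 8 (M(N) = 8*(N/N) = 8*1 = 8)
G = 696 (G = 8*((5 + 6*(-2 + 6))*(5 - 2)) = 8*((5 + 6*4)*3) = 8*((5 + 24)*3) = 8*(29*3) = 8*87 = 696)
t*G = 24*696 = 16704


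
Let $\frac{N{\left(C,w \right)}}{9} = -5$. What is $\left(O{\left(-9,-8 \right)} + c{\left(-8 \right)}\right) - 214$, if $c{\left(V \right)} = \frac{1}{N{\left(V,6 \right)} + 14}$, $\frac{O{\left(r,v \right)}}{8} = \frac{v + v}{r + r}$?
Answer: $- \frac{57731}{279} \approx -206.92$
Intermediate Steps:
$N{\left(C,w \right)} = -45$ ($N{\left(C,w \right)} = 9 \left(-5\right) = -45$)
$O{\left(r,v \right)} = \frac{8 v}{r}$ ($O{\left(r,v \right)} = 8 \frac{v + v}{r + r} = 8 \frac{2 v}{2 r} = 8 \cdot 2 v \frac{1}{2 r} = 8 \frac{v}{r} = \frac{8 v}{r}$)
$c{\left(V \right)} = - \frac{1}{31}$ ($c{\left(V \right)} = \frac{1}{-45 + 14} = \frac{1}{-31} = - \frac{1}{31}$)
$\left(O{\left(-9,-8 \right)} + c{\left(-8 \right)}\right) - 214 = \left(8 \left(-8\right) \frac{1}{-9} - \frac{1}{31}\right) - 214 = \left(8 \left(-8\right) \left(- \frac{1}{9}\right) - \frac{1}{31}\right) - 214 = \left(\frac{64}{9} - \frac{1}{31}\right) - 214 = \frac{1975}{279} - 214 = - \frac{57731}{279}$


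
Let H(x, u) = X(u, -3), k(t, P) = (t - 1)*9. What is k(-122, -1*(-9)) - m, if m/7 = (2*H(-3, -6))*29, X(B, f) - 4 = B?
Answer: -295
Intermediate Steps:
X(B, f) = 4 + B
k(t, P) = -9 + 9*t (k(t, P) = (-1 + t)*9 = -9 + 9*t)
H(x, u) = 4 + u
m = -812 (m = 7*((2*(4 - 6))*29) = 7*((2*(-2))*29) = 7*(-4*29) = 7*(-116) = -812)
k(-122, -1*(-9)) - m = (-9 + 9*(-122)) - 1*(-812) = (-9 - 1098) + 812 = -1107 + 812 = -295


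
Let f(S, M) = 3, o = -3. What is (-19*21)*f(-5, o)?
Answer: -1197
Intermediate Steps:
(-19*21)*f(-5, o) = -19*21*3 = -399*3 = -1197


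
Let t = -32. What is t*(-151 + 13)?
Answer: 4416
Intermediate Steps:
t*(-151 + 13) = -32*(-151 + 13) = -32*(-138) = 4416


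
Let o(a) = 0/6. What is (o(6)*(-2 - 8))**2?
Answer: 0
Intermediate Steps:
o(a) = 0 (o(a) = 0*(1/6) = 0)
(o(6)*(-2 - 8))**2 = (0*(-2 - 8))**2 = (0*(-10))**2 = 0**2 = 0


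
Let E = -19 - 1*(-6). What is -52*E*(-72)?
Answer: -48672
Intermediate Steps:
E = -13 (E = -19 + 6 = -13)
-52*E*(-72) = -52*(-13)*(-72) = 676*(-72) = -48672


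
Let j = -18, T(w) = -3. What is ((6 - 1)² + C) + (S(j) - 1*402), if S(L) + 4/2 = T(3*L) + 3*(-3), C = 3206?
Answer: 2815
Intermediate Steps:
S(L) = -14 (S(L) = -2 + (-3 + 3*(-3)) = -2 + (-3 - 9) = -2 - 12 = -14)
((6 - 1)² + C) + (S(j) - 1*402) = ((6 - 1)² + 3206) + (-14 - 1*402) = (5² + 3206) + (-14 - 402) = (25 + 3206) - 416 = 3231 - 416 = 2815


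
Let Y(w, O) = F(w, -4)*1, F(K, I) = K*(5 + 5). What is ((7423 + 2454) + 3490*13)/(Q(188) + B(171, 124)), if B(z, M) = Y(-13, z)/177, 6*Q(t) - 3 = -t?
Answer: -6519146/3725 ≈ -1750.1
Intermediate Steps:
F(K, I) = 10*K (F(K, I) = K*10 = 10*K)
Y(w, O) = 10*w (Y(w, O) = (10*w)*1 = 10*w)
Q(t) = ½ - t/6 (Q(t) = ½ + (-t)/6 = ½ - t/6)
B(z, M) = -130/177 (B(z, M) = (10*(-13))/177 = -130*1/177 = -130/177)
((7423 + 2454) + 3490*13)/(Q(188) + B(171, 124)) = ((7423 + 2454) + 3490*13)/((½ - ⅙*188) - 130/177) = (9877 + 45370)/((½ - 94/3) - 130/177) = 55247/(-185/6 - 130/177) = 55247/(-3725/118) = 55247*(-118/3725) = -6519146/3725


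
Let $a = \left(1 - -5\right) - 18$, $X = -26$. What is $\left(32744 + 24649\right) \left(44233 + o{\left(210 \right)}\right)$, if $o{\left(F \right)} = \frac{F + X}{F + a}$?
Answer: $\frac{27925896943}{11} \approx 2.5387 \cdot 10^{9}$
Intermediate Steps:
$a = -12$ ($a = \left(1 + 5\right) - 18 = 6 - 18 = -12$)
$o{\left(F \right)} = \frac{-26 + F}{-12 + F}$ ($o{\left(F \right)} = \frac{F - 26}{F - 12} = \frac{-26 + F}{-12 + F}$)
$\left(32744 + 24649\right) \left(44233 + o{\left(210 \right)}\right) = \left(32744 + 24649\right) \left(44233 + \frac{-26 + 210}{-12 + 210}\right) = 57393 \left(44233 + \frac{1}{198} \cdot 184\right) = 57393 \left(44233 + \frac{92}{99}\right) = 57393 \cdot \frac{4379159}{99} = \frac{27925896943}{11}$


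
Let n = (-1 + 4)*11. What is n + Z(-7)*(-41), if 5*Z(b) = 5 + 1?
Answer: -81/5 ≈ -16.200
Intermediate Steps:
n = 33 (n = 3*11 = 33)
Z(b) = 6/5 (Z(b) = (5 + 1)/5 = (⅕)*6 = 6/5)
n + Z(-7)*(-41) = 33 + (6/5)*(-41) = 33 - 246/5 = -81/5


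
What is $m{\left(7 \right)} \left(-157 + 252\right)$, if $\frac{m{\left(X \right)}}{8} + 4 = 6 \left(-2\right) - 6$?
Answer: $-16720$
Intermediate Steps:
$m{\left(X \right)} = -176$ ($m{\left(X \right)} = -32 + 8 \left(6 \left(-2\right) - 6\right) = -32 + 8 \left(-12 - 6\right) = -32 + 8 \left(-18\right) = -32 - 144 = -176$)
$m{\left(7 \right)} \left(-157 + 252\right) = - 176 \left(-157 + 252\right) = \left(-176\right) 95 = -16720$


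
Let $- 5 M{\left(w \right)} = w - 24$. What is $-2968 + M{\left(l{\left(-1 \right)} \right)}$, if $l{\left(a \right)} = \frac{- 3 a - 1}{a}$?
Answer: $- \frac{14814}{5} \approx -2962.8$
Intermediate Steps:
$l{\left(a \right)} = \frac{-1 - 3 a}{a}$
$M{\left(w \right)} = \frac{24}{5} - \frac{w}{5}$ ($M{\left(w \right)} = - \frac{w - 24}{5} = - \frac{-24 + w}{5} = \frac{24}{5} - \frac{w}{5}$)
$-2968 + M{\left(l{\left(-1 \right)} \right)} = -2968 + \left(\frac{24}{5} - \frac{-3 - \frac{1}{-1}}{5}\right) = -2968 + \left(\frac{24}{5} - \frac{-3 - -1}{5}\right) = -2968 + \left(\frac{24}{5} - \frac{-3 + 1}{5}\right) = -2968 + \left(\frac{24}{5} - - \frac{2}{5}\right) = -2968 + \left(\frac{24}{5} + \frac{2}{5}\right) = -2968 + \frac{26}{5} = - \frac{14814}{5}$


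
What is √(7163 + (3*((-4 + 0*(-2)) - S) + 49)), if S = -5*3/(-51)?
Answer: √2080545/17 ≈ 84.848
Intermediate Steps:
S = 5/17 (S = -15*(-1/51) = 5/17 ≈ 0.29412)
√(7163 + (3*((-4 + 0*(-2)) - S) + 49)) = √(7163 + (3*((-4 + 0*(-2)) - 1*5/17) + 49)) = √(7163 + (3*((-4 + 0) - 5/17) + 49)) = √(7163 + (3*(-4 - 5/17) + 49)) = √(7163 + (3*(-73/17) + 49)) = √(7163 + (-219/17 + 49)) = √(7163 + 614/17) = √(122385/17) = √2080545/17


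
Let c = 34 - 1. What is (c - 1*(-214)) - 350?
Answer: -103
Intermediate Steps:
c = 33
(c - 1*(-214)) - 350 = (33 - 1*(-214)) - 350 = (33 + 214) - 350 = 247 - 350 = -103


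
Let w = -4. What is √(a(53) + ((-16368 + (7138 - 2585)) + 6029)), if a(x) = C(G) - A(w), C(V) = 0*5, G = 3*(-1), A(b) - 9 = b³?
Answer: I*√5731 ≈ 75.703*I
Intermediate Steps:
A(b) = 9 + b³
G = -3
C(V) = 0
a(x) = 55 (a(x) = 0 - (9 + (-4)³) = 0 - (9 - 64) = 0 - 1*(-55) = 0 + 55 = 55)
√(a(53) + ((-16368 + (7138 - 2585)) + 6029)) = √(55 + ((-16368 + (7138 - 2585)) + 6029)) = √(55 + ((-16368 + 4553) + 6029)) = √(55 + (-11815 + 6029)) = √(55 - 5786) = √(-5731) = I*√5731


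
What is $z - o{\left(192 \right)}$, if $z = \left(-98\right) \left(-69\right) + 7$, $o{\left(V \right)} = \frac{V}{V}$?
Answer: $6768$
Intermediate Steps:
$o{\left(V \right)} = 1$
$z = 6769$ ($z = 6762 + 7 = 6769$)
$z - o{\left(192 \right)} = 6769 - 1 = 6768$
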